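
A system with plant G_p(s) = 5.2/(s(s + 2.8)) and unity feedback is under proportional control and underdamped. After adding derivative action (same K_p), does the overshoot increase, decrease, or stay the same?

decrease

With PD the characteristic equation becomes s² + (a + K·K_d)s + K·K_p = 0; the damping term grows, ζ rises, overshoot falls.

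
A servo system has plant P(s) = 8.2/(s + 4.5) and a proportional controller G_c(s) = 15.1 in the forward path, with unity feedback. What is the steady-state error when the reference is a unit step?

The loop is type 0. Static position error constant K_pos = G_c(0)·P(0) = 15.1·1.822 = 27.52.
Steady-state error to a unit step: e_ss = 1/(1+K_pos) = 1/28.52 = 0.0351.

0.0351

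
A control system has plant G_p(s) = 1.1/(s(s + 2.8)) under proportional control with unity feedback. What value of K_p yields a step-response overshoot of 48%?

From %OS = 100·exp(−πζ/√(1−ζ²)) = 48%, ζ = −ln(0.48)/√(π²+ln²(0.48)) = 0.2275.
Characteristic equation s² + 2.8s + 1.1K_p = 0 gives ζ = 2.8/(2√(1.1K_p)).
Setting ζ = 0.2275: √(1.1K_p) = 2.8/(2·0.2275) = 6.154, so K_p = 37.87/1.1 = 34.4.

K_p = 34.4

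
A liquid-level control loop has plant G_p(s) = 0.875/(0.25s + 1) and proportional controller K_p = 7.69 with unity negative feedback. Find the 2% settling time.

Closed loop: T(s) = K_p·G_p/(1+K_p·G_p) = 6.729/(0.25s + 1 + 6.729), with pole at s = −(1 + 6.729)/0.25 = −30.92.
τ = 1/30.92 = 0.03235 s, so 2% settling time ≈ 4τ = 0.129 s.

T_s ≈ 0.129 s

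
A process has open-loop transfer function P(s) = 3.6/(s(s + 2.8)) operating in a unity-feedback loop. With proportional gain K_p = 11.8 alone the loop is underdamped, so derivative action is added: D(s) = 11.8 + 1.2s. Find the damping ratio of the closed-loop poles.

ζ = 0.546

Forward path: (11.8 + 1.2s)·3.6/(s(s+2.8)). The closed-loop characteristic equation is s² + (2.8 + 3.6·1.2)s + 3.6·11.8 = 0.
That is s² + 7.12s + 42.48 = 0, so ω_n = 6.518 rad/s and ζ = 7.12/(2·6.518) = 0.5462.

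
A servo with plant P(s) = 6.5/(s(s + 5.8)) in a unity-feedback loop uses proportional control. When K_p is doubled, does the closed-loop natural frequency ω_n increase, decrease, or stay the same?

increase

ω_n = √(6.5·K_p), which grows with K_p.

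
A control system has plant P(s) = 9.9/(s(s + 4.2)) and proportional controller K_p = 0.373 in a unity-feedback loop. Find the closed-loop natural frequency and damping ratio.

ω_n = 1.92 rad/s, ζ = 1.09

The closed-loop denominator is s(s+4.2) + 0.373·9.9 = s² + 4.2s + 3.693.
Matching s² + 2ζω_n s + ω_n²: ω_n = √3.693 = 1.922 rad/s and 2ζω_n = 4.2, so ζ = 4.2/(2·1.922) = 1.09.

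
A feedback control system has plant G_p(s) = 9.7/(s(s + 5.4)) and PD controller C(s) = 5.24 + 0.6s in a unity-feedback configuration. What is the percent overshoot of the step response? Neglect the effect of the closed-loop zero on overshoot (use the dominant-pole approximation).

1.82%

Forward path: (5.24 + 0.6s)·9.7/(s(s+5.4)). The closed-loop characteristic equation is s² + (5.4 + 9.7·0.6)s + 9.7·5.24 = 0.
That is s² + 11.22s + 50.83 = 0, so ω_n = 7.129 rad/s and ζ = 11.22/(2·7.129) = 0.7869.
%OS = 100·exp(−πζ/√(1−ζ²)) = 1.82%.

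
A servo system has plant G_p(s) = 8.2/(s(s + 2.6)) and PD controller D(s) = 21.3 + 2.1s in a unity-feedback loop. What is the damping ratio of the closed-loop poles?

Forward path: (21.3 + 2.1s)·8.2/(s(s+2.6)). The closed-loop characteristic equation is s² + (2.6 + 8.2·2.1)s + 8.2·21.3 = 0.
That is s² + 19.82s + 174.7 = 0, so ω_n = 13.22 rad/s and ζ = 19.82/(2·13.22) = 0.7499.

ζ = 0.75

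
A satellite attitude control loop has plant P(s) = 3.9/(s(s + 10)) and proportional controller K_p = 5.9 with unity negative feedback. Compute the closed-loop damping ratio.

ζ = 1.04

The closed-loop denominator is s(s+10) + 5.9·3.9 = s² + 10s + 23.01.
So ω_n² = 23.01 ⇒ ω_n = 4.797 rad/s, and ζ = 10/(2ω_n) = 1.04.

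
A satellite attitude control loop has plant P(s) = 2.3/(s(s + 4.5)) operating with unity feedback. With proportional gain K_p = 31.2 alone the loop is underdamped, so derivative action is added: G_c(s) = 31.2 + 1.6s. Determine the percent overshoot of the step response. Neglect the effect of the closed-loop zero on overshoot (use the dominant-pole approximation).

Forward path: (31.2 + 1.6s)·2.3/(s(s+4.5)). The closed-loop characteristic equation is s² + (4.5 + 2.3·1.6)s + 2.3·31.2 = 0.
That is s² + 8.18s + 71.76 = 0, so ω_n = 8.471 rad/s and ζ = 8.18/(2·8.471) = 0.4828.
%OS = 100·exp(−πζ/√(1−ζ²)) = 17.7%.

17.7%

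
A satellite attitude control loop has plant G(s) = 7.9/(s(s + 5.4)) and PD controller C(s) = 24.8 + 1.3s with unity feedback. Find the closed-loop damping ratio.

ζ = 0.56

Forward path: (24.8 + 1.3s)·7.9/(s(s+5.4)). The closed-loop characteristic equation is s² + (5.4 + 7.9·1.3)s + 7.9·24.8 = 0.
That is s² + 15.67s + 195.9 = 0, so ω_n = 14 rad/s and ζ = 15.67/(2·14) = 0.5598.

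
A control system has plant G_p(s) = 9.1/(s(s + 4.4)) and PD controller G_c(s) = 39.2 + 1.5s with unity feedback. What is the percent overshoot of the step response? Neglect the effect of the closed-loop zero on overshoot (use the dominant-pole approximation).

Forward path: (39.2 + 1.5s)·9.1/(s(s+4.4)). The closed-loop characteristic equation is s² + (4.4 + 9.1·1.5)s + 9.1·39.2 = 0.
That is s² + 18.05s + 356.7 = 0, so ω_n = 18.89 rad/s and ζ = 18.05/(2·18.89) = 0.4778.
%OS = 100·exp(−πζ/√(1−ζ²)) = 18.1%.

18.1%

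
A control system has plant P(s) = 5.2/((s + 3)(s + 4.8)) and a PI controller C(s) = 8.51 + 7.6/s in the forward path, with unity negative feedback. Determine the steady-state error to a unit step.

The open loop C(s)P(s) has a pole at the origin (type 1), so the static position error constant is infinite and e_ss = 1/(1+∞) = 0.

0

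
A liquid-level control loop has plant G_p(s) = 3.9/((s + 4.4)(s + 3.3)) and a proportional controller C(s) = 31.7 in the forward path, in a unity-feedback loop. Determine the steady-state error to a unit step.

The loop is type 0. Static position error constant K_pos = C(0)·G_p(0) = 31.7·0.2686 = 8.514.
Steady-state error to a unit step: e_ss = 1/(1+K_pos) = 1/9.514 = 0.105.

0.105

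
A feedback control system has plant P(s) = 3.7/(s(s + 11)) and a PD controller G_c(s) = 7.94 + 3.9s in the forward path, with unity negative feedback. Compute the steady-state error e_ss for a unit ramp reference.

The loop has one pole at the origin (type 1). Velocity error constant K_v = lim_{s→0} s·G_c(s)P(s) = 7.94·3.7/11 = 2.671.
Steady-state error to a unit ramp: e_ss = 1/K_v = 0.374.

0.374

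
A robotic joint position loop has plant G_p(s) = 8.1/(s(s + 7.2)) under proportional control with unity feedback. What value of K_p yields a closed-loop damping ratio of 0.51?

K_p = 6.15

Closed-loop characteristic equation: s² + 7.2s + K_p·8.1 = 0.
So ω_n = √(8.1K_p) and 2ζω_n = 7.2, giving ζ = 7.2/(2√(8.1K_p)).
Setting ζ = 0.51: √(8.1K_p) = 7.2/(2·0.51) = 7.059, so K_p = 49.83/8.1 = 6.15.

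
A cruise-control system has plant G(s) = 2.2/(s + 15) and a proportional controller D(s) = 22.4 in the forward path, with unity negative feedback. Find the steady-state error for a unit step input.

0.233

The loop is type 0. Static position error constant K_pos = D(0)·G(0) = 22.4·0.1467 = 3.285.
Steady-state error to a unit step: e_ss = 1/(1+K_pos) = 1/4.285 = 0.233.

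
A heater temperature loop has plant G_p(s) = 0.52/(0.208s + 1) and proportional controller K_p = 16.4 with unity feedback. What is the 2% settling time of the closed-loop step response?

Closed loop: T(s) = K_p·G_p/(1+K_p·G_p) = 8.528/(0.208s + 1 + 8.528), with pole at s = −(1 + 8.528)/0.208 = −45.81.
τ = 1/45.81 = 0.02183 s, so 2% settling time ≈ 4τ = 0.0873 s.

T_s ≈ 0.0873 s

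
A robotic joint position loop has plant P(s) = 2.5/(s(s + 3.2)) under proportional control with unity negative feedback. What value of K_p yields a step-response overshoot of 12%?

From %OS = 100·exp(−πζ/√(1−ζ²)) = 12%, ζ = −ln(0.12)/√(π²+ln²(0.12)) = 0.5594.
Characteristic equation s² + 3.2s + 2.5K_p = 0 gives ζ = 3.2/(2√(2.5K_p)).
Setting ζ = 0.5594: √(2.5K_p) = 3.2/(2·0.5594) = 2.86, so K_p = 8.18/2.5 = 3.27.

K_p = 3.27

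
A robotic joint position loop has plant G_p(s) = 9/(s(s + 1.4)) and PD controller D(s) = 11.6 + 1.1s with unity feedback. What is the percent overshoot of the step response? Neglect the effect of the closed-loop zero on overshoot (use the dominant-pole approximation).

Forward path: (11.6 + 1.1s)·9/(s(s+1.4)). The closed-loop characteristic equation is s² + (1.4 + 9·1.1)s + 9·11.6 = 0.
That is s² + 11.3s + 104.4 = 0, so ω_n = 10.22 rad/s and ζ = 11.3/(2·10.22) = 0.553.
%OS = 100·exp(−πζ/√(1−ζ²)) = 12.4%.

12.4%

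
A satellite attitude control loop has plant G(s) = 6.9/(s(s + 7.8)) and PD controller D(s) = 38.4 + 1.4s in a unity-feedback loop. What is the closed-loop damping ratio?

Forward path: (38.4 + 1.4s)·6.9/(s(s+7.8)). The closed-loop characteristic equation is s² + (7.8 + 6.9·1.4)s + 6.9·38.4 = 0.
That is s² + 17.46s + 265 = 0, so ω_n = 16.28 rad/s and ζ = 17.46/(2·16.28) = 0.5363.

ζ = 0.536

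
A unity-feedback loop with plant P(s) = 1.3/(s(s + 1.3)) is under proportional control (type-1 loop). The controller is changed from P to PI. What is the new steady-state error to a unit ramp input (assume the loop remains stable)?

0

The integrator raises the loop to type 2, so K_v → ∞ and e_ss to a ramp is zero.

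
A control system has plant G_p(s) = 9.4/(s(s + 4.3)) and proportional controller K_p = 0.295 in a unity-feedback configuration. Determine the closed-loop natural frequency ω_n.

ω_n = 1.67 rad/s

The closed-loop denominator is s(s+4.3) + 0.295·9.4 = s² + 4.3s + 2.773.
So ω_n² = 2.773 ⇒ ω_n = 1.665 rad/s, and ζ = 4.3/(2ω_n) = 1.29.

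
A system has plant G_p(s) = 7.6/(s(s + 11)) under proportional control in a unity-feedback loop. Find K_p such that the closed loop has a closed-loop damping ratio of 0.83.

Closed-loop characteristic equation: s² + 11s + K_p·7.6 = 0.
So ω_n = √(7.6K_p) and 2ζω_n = 11, giving ζ = 11/(2√(7.6K_p)).
Setting ζ = 0.83: √(7.6K_p) = 11/(2·0.83) = 6.627, so K_p = 43.91/7.6 = 5.78.

K_p = 5.78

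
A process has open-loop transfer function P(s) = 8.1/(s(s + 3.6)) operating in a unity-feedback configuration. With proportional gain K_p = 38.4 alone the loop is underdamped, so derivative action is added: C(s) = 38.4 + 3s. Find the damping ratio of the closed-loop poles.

ζ = 0.791

Forward path: (38.4 + 3s)·8.1/(s(s+3.6)). The closed-loop characteristic equation is s² + (3.6 + 8.1·3)s + 8.1·38.4 = 0.
That is s² + 27.9s + 311 = 0, so ω_n = 17.64 rad/s and ζ = 27.9/(2·17.64) = 0.791.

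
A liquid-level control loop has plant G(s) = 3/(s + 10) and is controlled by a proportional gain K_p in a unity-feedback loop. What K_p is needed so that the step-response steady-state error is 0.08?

For a type-0 loop with proportional control, e_ss = 1/(1 + K_p·G(0)).
G(0) = 0.3. Require 1/(1 + K_p·0.3) = 0.08, so 1 + 0.3·K_p = 12.5.
K_p = (12.5 − 1)/0.3 = 38.3.

K_p = 38.3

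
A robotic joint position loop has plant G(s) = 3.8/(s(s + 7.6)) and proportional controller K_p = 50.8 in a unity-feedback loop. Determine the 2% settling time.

T_s ≈ 1.05 s

Closed-loop characteristic equation: s² + 7.6s + 193 = 0, so ω_n = 13.89 rad/s and ζ = 7.6/(2·13.89) = 0.2735.
2% settling time T_s ≈ 4/(ζω_n) = 4/3.8 = 1.05 s.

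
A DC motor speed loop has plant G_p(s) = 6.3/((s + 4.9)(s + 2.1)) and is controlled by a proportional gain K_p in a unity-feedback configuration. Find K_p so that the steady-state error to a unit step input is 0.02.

K_p = 80

The loop is type 0, so e_ss(step) = 1/(1 + K_pos) with K_pos = K_p·G_p(0).
G_p(0) = 0.6122. Require 1/(1 + K_p·0.6122) = 0.02, so 1 + 0.6122·K_p = 50.
K_p = (50 − 1)/0.6122 = 80.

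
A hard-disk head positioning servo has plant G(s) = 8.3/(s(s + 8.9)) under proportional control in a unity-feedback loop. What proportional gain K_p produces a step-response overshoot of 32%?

From %OS = 100·exp(−πζ/√(1−ζ²)) = 32%, ζ = −ln(0.32)/√(π²+ln²(0.32)) = 0.341.
Characteristic equation s² + 8.9s + 8.3K_p = 0 gives ζ = 8.9/(2√(8.3K_p)).
Setting ζ = 0.341: √(8.3K_p) = 8.9/(2·0.341) = 13.05, so K_p = 170.3/8.3 = 20.5.

K_p = 20.5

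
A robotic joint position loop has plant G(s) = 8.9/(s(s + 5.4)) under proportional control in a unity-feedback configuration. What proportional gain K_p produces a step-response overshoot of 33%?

K_p = 7.4

From %OS = 100·exp(−πζ/√(1−ζ²)) = 33%, ζ = −ln(0.33)/√(π²+ln²(0.33)) = 0.3328.
Characteristic equation s² + 5.4s + 8.9K_p = 0 gives ζ = 5.4/(2√(8.9K_p)).
Setting ζ = 0.3328: √(8.9K_p) = 5.4/(2·0.3328) = 8.113, so K_p = 65.83/8.9 = 7.4.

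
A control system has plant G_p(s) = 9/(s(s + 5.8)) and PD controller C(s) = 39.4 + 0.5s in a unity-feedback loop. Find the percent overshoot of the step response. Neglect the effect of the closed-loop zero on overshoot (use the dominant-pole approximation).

Forward path: (39.4 + 0.5s)·9/(s(s+5.8)). The closed-loop characteristic equation is s² + (5.8 + 9·0.5)s + 9·39.4 = 0.
That is s² + 10.3s + 354.6 = 0, so ω_n = 18.83 rad/s and ζ = 10.3/(2·18.83) = 0.2735.
%OS = 100·exp(−πζ/√(1−ζ²)) = 40.9%.

40.9%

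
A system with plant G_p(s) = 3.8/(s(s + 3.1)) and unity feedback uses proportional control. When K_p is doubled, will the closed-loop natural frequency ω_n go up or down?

ω_n = √(3.8·K_p), which grows with K_p.

increase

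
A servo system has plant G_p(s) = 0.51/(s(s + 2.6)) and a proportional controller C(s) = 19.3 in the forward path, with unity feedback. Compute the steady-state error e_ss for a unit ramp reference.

The loop has one pole at the origin (type 1). Velocity error constant K_v = lim_{s→0} s·C(s)G_p(s) = 19.3·0.51/2.6 = 3.786.
Steady-state error to a unit ramp: e_ss = 1/K_v = 0.264.

0.264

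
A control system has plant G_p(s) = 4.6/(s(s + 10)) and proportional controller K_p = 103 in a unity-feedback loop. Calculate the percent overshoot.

47.6%

From 1 + K_pG_p(s) = 0: s² + 10s + 473.8 = 0 ⇒ ω_n = 21.77, ζ = 0.2297.
%OS = 100·exp(−πζ/√(1−ζ²)) = 100·exp(−π·0.2297/√0.9472) = 47.6%.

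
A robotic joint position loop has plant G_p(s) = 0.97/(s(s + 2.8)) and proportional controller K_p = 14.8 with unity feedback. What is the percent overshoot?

28.7%

Closed-loop characteristic equation: s² + 2.8s + 14.36 = 0, so ω_n = 3.789 rad/s and ζ = 2.8/(2·3.789) = 0.3695.
%OS = 100·exp(−πζ/√(1−ζ²)) = 100·exp(−π·0.3695/√0.8635) = 28.7%.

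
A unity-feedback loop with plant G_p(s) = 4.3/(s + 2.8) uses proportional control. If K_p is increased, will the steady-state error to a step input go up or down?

decrease

The position error constant K_pos = K_p·G_p(0) grows with K_p, and e_ss = 1/(1+K_pos) falls.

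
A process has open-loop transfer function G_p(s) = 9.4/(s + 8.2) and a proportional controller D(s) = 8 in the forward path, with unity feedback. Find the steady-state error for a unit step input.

0.0983

The loop is type 0. Static position error constant K_pos = D(0)·G_p(0) = 8·1.146 = 9.171.
Steady-state error to a unit step: e_ss = 1/(1+K_pos) = 1/10.17 = 0.0983.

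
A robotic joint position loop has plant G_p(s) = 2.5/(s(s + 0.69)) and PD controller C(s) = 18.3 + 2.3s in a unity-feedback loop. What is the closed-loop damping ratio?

ζ = 0.476

Forward path: (18.3 + 2.3s)·2.5/(s(s+0.69)). The closed-loop characteristic equation is s² + (0.69 + 2.5·2.3)s + 2.5·18.3 = 0.
That is s² + 6.44s + 45.75 = 0, so ω_n = 6.764 rad/s and ζ = 6.44/(2·6.764) = 0.4761.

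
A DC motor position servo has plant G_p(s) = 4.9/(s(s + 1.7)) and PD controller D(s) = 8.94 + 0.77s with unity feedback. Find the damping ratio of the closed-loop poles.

ζ = 0.413

Forward path: (8.94 + 0.77s)·4.9/(s(s+1.7)). The closed-loop characteristic equation is s² + (1.7 + 4.9·0.77)s + 4.9·8.94 = 0.
That is s² + 5.473s + 43.81 = 0, so ω_n = 6.619 rad/s and ζ = 5.473/(2·6.619) = 0.4135.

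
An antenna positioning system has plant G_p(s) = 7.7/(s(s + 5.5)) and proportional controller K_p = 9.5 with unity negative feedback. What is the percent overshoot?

From 1 + K_pG_p(s) = 0: s² + 5.5s + 73.15 = 0 ⇒ ω_n = 8.553, ζ = 0.3215.
%OS = 100·exp(−πζ/√(1−ζ²)) = 100·exp(−π·0.3215/√0.8966) = 34.4%.

34.4%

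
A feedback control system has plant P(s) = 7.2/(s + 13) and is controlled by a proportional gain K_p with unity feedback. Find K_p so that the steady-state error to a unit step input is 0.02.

K_p = 88.5

The loop is type 0, so e_ss(step) = 1/(1 + K_pos) with K_pos = K_p·P(0).
P(0) = 0.5538. Require 1/(1 + K_p·0.5538) = 0.02, so 1 + 0.5538·K_p = 50.
K_p = (50 − 1)/0.5538 = 88.5.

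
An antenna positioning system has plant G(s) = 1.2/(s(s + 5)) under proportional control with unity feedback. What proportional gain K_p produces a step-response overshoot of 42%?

From %OS = 100·exp(−πζ/√(1−ζ²)) = 42%, ζ = −ln(0.42)/√(π²+ln²(0.42)) = 0.2662.
Characteristic equation s² + 5s + 1.2K_p = 0 gives ζ = 5/(2√(1.2K_p)).
Setting ζ = 0.2662: √(1.2K_p) = 5/(2·0.2662) = 9.392, so K_p = 88.22/1.2 = 73.5.

K_p = 73.5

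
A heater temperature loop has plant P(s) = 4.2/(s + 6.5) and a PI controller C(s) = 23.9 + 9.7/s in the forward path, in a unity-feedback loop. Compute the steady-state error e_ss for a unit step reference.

0

The open loop C(s)P(s) has a pole at the origin (type 1), so the static position error constant is infinite and e_ss = 1/(1+∞) = 0.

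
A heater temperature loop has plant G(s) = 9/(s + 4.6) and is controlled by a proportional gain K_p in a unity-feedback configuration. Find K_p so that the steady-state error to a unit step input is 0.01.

Steady-state error for a unit step on this type-0 loop is 1/(1 + K_p·G(0)).
G(0) = 1.957. Require 1/(1 + K_p·1.957) = 0.01, so 1 + 1.957·K_p = 100.
K_p = (100 − 1)/1.957 = 50.6.

K_p = 50.6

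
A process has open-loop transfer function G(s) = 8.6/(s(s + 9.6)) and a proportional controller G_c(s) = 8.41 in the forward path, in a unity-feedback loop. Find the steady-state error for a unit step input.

0

The open loop G_c(s)G(s) has a pole at the origin (type 1), so the static position error constant is infinite and e_ss = 1/(1+∞) = 0.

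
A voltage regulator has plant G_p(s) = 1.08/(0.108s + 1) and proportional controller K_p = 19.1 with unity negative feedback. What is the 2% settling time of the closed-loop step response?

Closed loop: T(s) = K_p·G_p/(1+K_p·G_p) = 20.63/(0.108s + 1 + 20.63), with pole at s = −(1 + 20.63)/0.108 = −200.3.
τ = 1/200.3 = 0.004994 s, so 2% settling time ≈ 4τ = 0.02 s.

T_s ≈ 0.02 s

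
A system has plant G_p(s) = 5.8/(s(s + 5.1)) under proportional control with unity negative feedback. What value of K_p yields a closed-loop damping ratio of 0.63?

K_p = 2.82

Closed-loop characteristic equation: s² + 5.1s + K_p·5.8 = 0.
So ω_n = √(5.8K_p) and 2ζω_n = 5.1, giving ζ = 5.1/(2√(5.8K_p)).
Setting ζ = 0.63: √(5.8K_p) = 5.1/(2·0.63) = 4.048, so K_p = 16.38/5.8 = 2.82.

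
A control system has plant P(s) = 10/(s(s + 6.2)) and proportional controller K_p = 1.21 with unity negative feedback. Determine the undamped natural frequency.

ω_n = 3.48 rad/s

With unity feedback the closed-loop characteristic equation is s² + 6.2s + 1.21·10 = s² + 6.2s + 12.1 = 0.
So ω_n² = 12.1 ⇒ ω_n = 3.479 rad/s, and ζ = 6.2/(2ω_n) = 0.891.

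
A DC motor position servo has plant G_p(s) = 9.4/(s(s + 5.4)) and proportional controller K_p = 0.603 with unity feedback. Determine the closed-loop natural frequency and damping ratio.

1 + K_p·G_p(s) = 0 gives s² + 5.4s + 5.668 = 0.
So ω_n² = 5.668 ⇒ ω_n = 2.381 rad/s, and ζ = 5.4/(2ω_n) = 1.13.

ω_n = 2.38 rad/s, ζ = 1.13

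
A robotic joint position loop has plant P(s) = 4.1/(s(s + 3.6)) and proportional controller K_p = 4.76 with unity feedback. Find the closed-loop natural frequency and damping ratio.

ω_n = 4.42 rad/s, ζ = 0.407

1 + K_p·P(s) = 0 gives s² + 3.6s + 19.52 = 0.
So ω_n² = 19.52 ⇒ ω_n = 4.418 rad/s, and ζ = 3.6/(2ω_n) = 0.407.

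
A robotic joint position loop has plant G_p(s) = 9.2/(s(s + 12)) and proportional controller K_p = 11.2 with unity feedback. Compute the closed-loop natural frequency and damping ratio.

With unity feedback the closed-loop characteristic equation is s² + 12s + 11.2·9.2 = s² + 12s + 103 = 0.
Matching s² + 2ζω_n s + ω_n²: ω_n = √103 = 10.15 rad/s and 2ζω_n = 12, so ζ = 12/(2·10.15) = 0.591.

ω_n = 10.2 rad/s, ζ = 0.591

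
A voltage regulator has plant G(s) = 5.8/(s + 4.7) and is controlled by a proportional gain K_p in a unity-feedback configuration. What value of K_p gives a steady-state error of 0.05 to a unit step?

Steady-state error for a unit step on this type-0 loop is 1/(1 + K_p·G(0)).
G(0) = 1.234. Require 1/(1 + K_p·1.234) = 0.05, so 1 + 1.234·K_p = 20.
K_p = (20 − 1)/1.234 = 15.4.

K_p = 15.4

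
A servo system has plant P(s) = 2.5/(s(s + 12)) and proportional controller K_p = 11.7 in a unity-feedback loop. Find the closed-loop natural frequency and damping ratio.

1 + K_p·P(s) = 0 gives s² + 12s + 29.25 = 0.
Matching s² + 2ζω_n s + ω_n²: ω_n = √29.25 = 5.408 rad/s and 2ζω_n = 12, so ζ = 12/(2·5.408) = 1.11.

ω_n = 5.41 rad/s, ζ = 1.11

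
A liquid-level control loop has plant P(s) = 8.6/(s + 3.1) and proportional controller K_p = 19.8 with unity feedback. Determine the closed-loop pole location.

s = -173.4

Closed-loop transfer function: T(s) = K_p·P(s)/(1 + K_p·P(s)) = 170.3/(s + 3.1 + 170.3) = 170.3/(s + 173.4).
The closed-loop pole is at s = −173.4.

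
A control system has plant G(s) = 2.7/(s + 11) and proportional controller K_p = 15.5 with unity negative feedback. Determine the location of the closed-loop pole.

s = -52.85

Closed-loop transfer function: T(s) = K_p·G(s)/(1 + K_p·G(s)) = 41.85/(s + 11 + 41.85) = 41.85/(s + 52.85).
The closed-loop pole is at s = −52.85.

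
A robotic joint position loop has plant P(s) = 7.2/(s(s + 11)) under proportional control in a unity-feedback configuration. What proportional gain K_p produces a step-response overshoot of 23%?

From %OS = 100·exp(−πζ/√(1−ζ²)) = 23%, ζ = −ln(0.23)/√(π²+ln²(0.23)) = 0.4237.
Characteristic equation s² + 11s + 7.2K_p = 0 gives ζ = 11/(2√(7.2K_p)).
Setting ζ = 0.4237: √(7.2K_p) = 11/(2·0.4237) = 12.98, so K_p = 168.5/7.2 = 23.4.

K_p = 23.4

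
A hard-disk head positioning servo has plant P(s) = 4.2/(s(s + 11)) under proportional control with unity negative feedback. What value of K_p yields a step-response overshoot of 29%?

K_p = 53.6

From %OS = 100·exp(−πζ/√(1−ζ²)) = 29%, ζ = −ln(0.29)/√(π²+ln²(0.29)) = 0.3666.
Characteristic equation s² + 11s + 4.2K_p = 0 gives ζ = 11/(2√(4.2K_p)).
Setting ζ = 0.3666: √(4.2K_p) = 11/(2·0.3666) = 15, so K_p = 225.1/4.2 = 53.6.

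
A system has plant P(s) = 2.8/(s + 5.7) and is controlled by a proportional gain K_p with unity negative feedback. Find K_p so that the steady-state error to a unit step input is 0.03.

K_p = 65.8

The loop is type 0, so e_ss(step) = 1/(1 + K_pos) with K_pos = K_p·P(0).
P(0) = 0.4912. Require 1/(1 + K_p·0.4912) = 0.03, so 1 + 0.4912·K_p = 33.33.
K_p = (33.33 − 1)/0.4912 = 65.8.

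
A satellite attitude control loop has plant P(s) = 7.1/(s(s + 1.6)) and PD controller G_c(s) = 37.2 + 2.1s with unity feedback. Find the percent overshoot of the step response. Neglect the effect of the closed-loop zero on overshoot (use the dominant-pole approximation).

Forward path: (37.2 + 2.1s)·7.1/(s(s+1.6)). The closed-loop characteristic equation is s² + (1.6 + 7.1·2.1)s + 7.1·37.2 = 0.
That is s² + 16.51s + 264.1 = 0, so ω_n = 16.25 rad/s and ζ = 16.51/(2·16.25) = 0.5079.
%OS = 100·exp(−πζ/√(1−ζ²)) = 15.7%.

15.7%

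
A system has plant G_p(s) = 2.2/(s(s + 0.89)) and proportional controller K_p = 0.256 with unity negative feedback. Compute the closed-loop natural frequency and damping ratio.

1 + K_p·G_p(s) = 0 gives s² + 0.89s + 0.5632 = 0.
So ω_n² = 0.5632 ⇒ ω_n = 0.7505 rad/s, and ζ = 0.89/(2ω_n) = 0.593.

ω_n = 0.75 rad/s, ζ = 0.593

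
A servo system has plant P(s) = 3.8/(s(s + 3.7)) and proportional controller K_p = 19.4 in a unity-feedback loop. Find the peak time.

T_p = 0.375 s

Closed-loop characteristic equation: s² + 3.7s + 73.72 = 0, so ω_n = 8.586 rad/s and ζ = 3.7/(2·8.586) = 0.2155.
Damped frequency ω_d = ω_n√(1−ζ²) = 8.384 rad/s, so peak time T_p = π/ω_d = 0.375 s.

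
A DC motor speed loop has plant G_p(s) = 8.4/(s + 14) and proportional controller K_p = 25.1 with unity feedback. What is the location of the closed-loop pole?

s = -224.8

Closed-loop transfer function: T(s) = K_p·G_p(s)/(1 + K_p·G_p(s)) = 210.8/(s + 14 + 210.8) = 210.8/(s + 224.8).
The closed-loop pole is at s = −224.8.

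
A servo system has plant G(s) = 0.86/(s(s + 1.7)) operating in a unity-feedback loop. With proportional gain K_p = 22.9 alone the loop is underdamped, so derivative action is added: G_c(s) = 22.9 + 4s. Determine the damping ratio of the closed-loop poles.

Forward path: (22.9 + 4s)·0.86/(s(s+1.7)). The closed-loop characteristic equation is s² + (1.7 + 0.86·4)s + 0.86·22.9 = 0.
That is s² + 5.14s + 19.69 = 0, so ω_n = 4.438 rad/s and ζ = 5.14/(2·4.438) = 0.5791.

ζ = 0.579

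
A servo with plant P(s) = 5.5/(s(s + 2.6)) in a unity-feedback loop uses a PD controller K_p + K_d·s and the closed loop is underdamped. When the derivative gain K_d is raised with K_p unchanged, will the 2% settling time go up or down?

decrease

Characteristic equation s² + (2.6 + 5.5K_d)s + 5.5K_p = 0: raising K_d increases ζω_n = (2.6+5.5K_d)/2 while the loop stays underdamped, so T_s ≈ 4/(ζω_n) decreases.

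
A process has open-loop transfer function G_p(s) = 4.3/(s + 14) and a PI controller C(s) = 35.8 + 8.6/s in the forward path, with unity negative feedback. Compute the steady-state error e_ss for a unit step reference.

The open loop C(s)G_p(s) has a pole at the origin (type 1), so the static position error constant is infinite and e_ss = 1/(1+∞) = 0.

0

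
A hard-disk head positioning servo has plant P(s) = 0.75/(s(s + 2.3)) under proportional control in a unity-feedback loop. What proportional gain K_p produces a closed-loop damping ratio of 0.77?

Closed-loop characteristic equation: s² + 2.3s + K_p·0.75 = 0.
So ω_n = √(0.75K_p) and 2ζω_n = 2.3, giving ζ = 2.3/(2√(0.75K_p)).
Setting ζ = 0.77: √(0.75K_p) = 2.3/(2·0.77) = 1.494, so K_p = 2.231/0.75 = 2.97.

K_p = 2.97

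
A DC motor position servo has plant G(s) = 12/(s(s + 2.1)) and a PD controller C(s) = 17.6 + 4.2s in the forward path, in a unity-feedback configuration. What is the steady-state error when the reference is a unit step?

The open loop C(s)G(s) has a pole at the origin (type 1), so the static position error constant is infinite and e_ss = 1/(1+∞) = 0.

0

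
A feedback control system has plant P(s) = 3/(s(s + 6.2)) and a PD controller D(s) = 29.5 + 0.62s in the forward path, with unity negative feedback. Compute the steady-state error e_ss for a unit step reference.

The open loop D(s)P(s) has a pole at the origin (type 1), so the static position error constant is infinite and e_ss = 1/(1+∞) = 0.

0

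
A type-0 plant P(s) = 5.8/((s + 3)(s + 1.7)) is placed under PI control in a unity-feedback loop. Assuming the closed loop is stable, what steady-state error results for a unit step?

The PI controller's integrator makes the forward path type 1, so e_ss to a step is zero.

0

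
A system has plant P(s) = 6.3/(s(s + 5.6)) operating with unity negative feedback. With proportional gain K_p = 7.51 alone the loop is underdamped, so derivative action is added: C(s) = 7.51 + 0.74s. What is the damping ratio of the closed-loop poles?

Forward path: (7.51 + 0.74s)·6.3/(s(s+5.6)). The closed-loop characteristic equation is s² + (5.6 + 6.3·0.74)s + 6.3·7.51 = 0.
That is s² + 10.26s + 47.31 = 0, so ω_n = 6.878 rad/s and ζ = 10.26/(2·6.878) = 0.746.

ζ = 0.746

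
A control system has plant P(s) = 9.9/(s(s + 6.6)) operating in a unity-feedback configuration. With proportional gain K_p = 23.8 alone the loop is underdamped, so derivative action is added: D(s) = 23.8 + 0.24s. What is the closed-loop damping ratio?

ζ = 0.292

Forward path: (23.8 + 0.24s)·9.9/(s(s+6.6)). The closed-loop characteristic equation is s² + (6.6 + 9.9·0.24)s + 9.9·23.8 = 0.
That is s² + 8.976s + 235.6 = 0, so ω_n = 15.35 rad/s and ζ = 8.976/(2·15.35) = 0.2924.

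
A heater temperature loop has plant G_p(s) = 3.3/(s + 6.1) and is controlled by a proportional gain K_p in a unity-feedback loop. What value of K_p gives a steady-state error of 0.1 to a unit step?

Steady-state error for a unit step on this type-0 loop is 1/(1 + K_p·G_p(0)).
G_p(0) = 0.541. Require 1/(1 + K_p·0.541) = 0.1, so 1 + 0.541·K_p = 10.
K_p = (10 − 1)/0.541 = 16.6.

K_p = 16.6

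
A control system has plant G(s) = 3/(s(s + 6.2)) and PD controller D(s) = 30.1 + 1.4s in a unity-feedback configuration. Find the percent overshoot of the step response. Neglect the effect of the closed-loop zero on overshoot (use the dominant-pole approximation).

Forward path: (30.1 + 1.4s)·3/(s(s+6.2)). The closed-loop characteristic equation is s² + (6.2 + 3·1.4)s + 3·30.1 = 0.
That is s² + 10.4s + 90.3 = 0, so ω_n = 9.503 rad/s and ζ = 10.4/(2·9.503) = 0.5472.
%OS = 100·exp(−πζ/√(1−ζ²)) = 12.8%.

12.8%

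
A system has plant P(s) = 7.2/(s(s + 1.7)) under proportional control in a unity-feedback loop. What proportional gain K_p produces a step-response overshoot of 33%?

From %OS = 100·exp(−πζ/√(1−ζ²)) = 33%, ζ = −ln(0.33)/√(π²+ln²(0.33)) = 0.3328.
Characteristic equation s² + 1.7s + 7.2K_p = 0 gives ζ = 1.7/(2√(7.2K_p)).
Setting ζ = 0.3328: √(7.2K_p) = 1.7/(2·0.3328) = 2.554, so K_p = 6.524/7.2 = 0.906.

K_p = 0.906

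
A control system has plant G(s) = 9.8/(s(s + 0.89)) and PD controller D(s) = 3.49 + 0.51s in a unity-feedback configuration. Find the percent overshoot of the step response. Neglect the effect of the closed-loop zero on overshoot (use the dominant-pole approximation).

Forward path: (3.49 + 0.51s)·9.8/(s(s+0.89)). The closed-loop characteristic equation is s² + (0.89 + 9.8·0.51)s + 9.8·3.49 = 0.
That is s² + 5.888s + 34.2 = 0, so ω_n = 5.848 rad/s and ζ = 5.888/(2·5.848) = 0.5034.
%OS = 100·exp(−πζ/√(1−ζ²)) = 16%.

16%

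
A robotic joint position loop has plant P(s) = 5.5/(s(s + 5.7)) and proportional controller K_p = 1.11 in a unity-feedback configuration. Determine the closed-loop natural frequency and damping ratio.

ω_n = 2.47 rad/s, ζ = 1.15

With unity feedback the closed-loop characteristic equation is s² + 5.7s + 1.11·5.5 = s² + 5.7s + 6.105 = 0.
Matching s² + 2ζω_n s + ω_n²: ω_n = √6.105 = 2.471 rad/s and 2ζω_n = 5.7, so ζ = 5.7/(2·2.471) = 1.15.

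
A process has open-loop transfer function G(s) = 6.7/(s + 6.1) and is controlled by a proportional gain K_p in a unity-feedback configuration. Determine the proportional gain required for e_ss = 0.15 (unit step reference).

K_p = 5.16

The loop is type 0, so e_ss(step) = 1/(1 + K_pos) with K_pos = K_p·G(0).
G(0) = 1.098. Require 1/(1 + K_p·1.098) = 0.15, so 1 + 1.098·K_p = 6.667.
K_p = (6.667 − 1)/1.098 = 5.16.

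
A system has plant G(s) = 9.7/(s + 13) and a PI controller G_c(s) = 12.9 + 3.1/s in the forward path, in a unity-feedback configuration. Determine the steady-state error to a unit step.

0

The open loop G_c(s)G(s) has a pole at the origin (type 1), so the static position error constant is infinite and e_ss = 1/(1+∞) = 0.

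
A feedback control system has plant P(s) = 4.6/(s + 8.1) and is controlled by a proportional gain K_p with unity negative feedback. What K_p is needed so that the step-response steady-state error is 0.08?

K_p = 20.2

The loop is type 0, so e_ss(step) = 1/(1 + K_pos) with K_pos = K_p·P(0).
P(0) = 0.5679. Require 1/(1 + K_p·0.5679) = 0.08, so 1 + 0.5679·K_p = 12.5.
K_p = (12.5 − 1)/0.5679 = 20.2.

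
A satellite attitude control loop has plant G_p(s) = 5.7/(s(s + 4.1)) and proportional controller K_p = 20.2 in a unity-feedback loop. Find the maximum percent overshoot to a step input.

The closed-loop denominator s² + 4.1s + 115.1 gives ω_n = √115.1 = 10.73 and ζ = 4.1/(2ω_n) = 0.191.
%OS = 100·exp(−πζ/√(1−ζ²)) = 100·exp(−π·0.191/√0.9635) = 54.3%.

54.3%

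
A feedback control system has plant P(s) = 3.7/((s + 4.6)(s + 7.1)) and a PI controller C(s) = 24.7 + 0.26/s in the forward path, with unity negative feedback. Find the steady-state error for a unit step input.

0

The open loop C(s)P(s) has a pole at the origin (type 1), so the static position error constant is infinite and e_ss = 1/(1+∞) = 0.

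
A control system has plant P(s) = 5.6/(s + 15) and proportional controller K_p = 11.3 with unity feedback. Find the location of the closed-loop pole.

Closed-loop transfer function: T(s) = K_p·P(s)/(1 + K_p·P(s)) = 63.28/(s + 15 + 63.28) = 63.28/(s + 78.28).
The closed-loop pole is at s = −78.28.

s = -78.28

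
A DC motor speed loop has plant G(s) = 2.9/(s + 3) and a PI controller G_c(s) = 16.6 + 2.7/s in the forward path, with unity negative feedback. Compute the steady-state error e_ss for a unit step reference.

0

The open loop G_c(s)G(s) has a pole at the origin (type 1), so the static position error constant is infinite and e_ss = 1/(1+∞) = 0.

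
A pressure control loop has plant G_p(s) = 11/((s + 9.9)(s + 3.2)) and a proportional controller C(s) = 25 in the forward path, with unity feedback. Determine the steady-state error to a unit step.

0.103

The loop is type 0. Static position error constant K_pos = C(0)·G_p(0) = 25·0.3472 = 8.681.
Steady-state error to a unit step: e_ss = 1/(1+K_pos) = 1/9.681 = 0.103.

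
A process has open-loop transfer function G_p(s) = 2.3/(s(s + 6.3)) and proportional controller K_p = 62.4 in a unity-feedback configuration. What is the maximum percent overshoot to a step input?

42.5%

Closed-loop characteristic equation: s² + 6.3s + 143.5 = 0, so ω_n = 11.98 rad/s and ζ = 6.3/(2·11.98) = 0.2629.
%OS = 100·exp(−πζ/√(1−ζ²)) = 100·exp(−π·0.2629/√0.9309) = 42.5%.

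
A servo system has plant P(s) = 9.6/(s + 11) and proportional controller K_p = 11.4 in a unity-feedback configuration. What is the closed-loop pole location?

s = -120.4

Closed-loop transfer function: T(s) = K_p·P(s)/(1 + K_p·P(s)) = 109.4/(s + 11 + 109.4) = 109.4/(s + 120.4).
The closed-loop pole is at s = −120.4.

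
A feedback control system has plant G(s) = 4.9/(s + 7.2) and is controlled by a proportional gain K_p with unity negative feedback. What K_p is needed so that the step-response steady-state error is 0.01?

K_p = 145

The loop is type 0, so e_ss(step) = 1/(1 + K_pos) with K_pos = K_p·G(0).
G(0) = 0.6806. Require 1/(1 + K_p·0.6806) = 0.01, so 1 + 0.6806·K_p = 100.
K_p = (100 − 1)/0.6806 = 145.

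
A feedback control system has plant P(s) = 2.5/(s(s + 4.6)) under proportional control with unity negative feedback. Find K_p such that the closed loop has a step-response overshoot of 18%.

K_p = 9.22

From %OS = 100·exp(−πζ/√(1−ζ²)) = 18%, ζ = −ln(0.18)/√(π²+ln²(0.18)) = 0.4791.
Characteristic equation s² + 4.6s + 2.5K_p = 0 gives ζ = 4.6/(2√(2.5K_p)).
Setting ζ = 0.4791: √(2.5K_p) = 4.6/(2·0.4791) = 4.801, so K_p = 23.05/2.5 = 9.22.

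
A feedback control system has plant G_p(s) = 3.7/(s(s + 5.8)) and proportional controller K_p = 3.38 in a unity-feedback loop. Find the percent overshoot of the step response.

From 1 + K_pG_p(s) = 0: s² + 5.8s + 12.51 = 0 ⇒ ω_n = 3.536, ζ = 0.82.
%OS = 100·exp(−πζ/√(1−ζ²)) = 100·exp(−π·0.82/√0.3275) = 1.11%.

1.11%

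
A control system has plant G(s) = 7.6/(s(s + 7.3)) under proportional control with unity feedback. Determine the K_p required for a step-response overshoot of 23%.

From %OS = 100·exp(−πζ/√(1−ζ²)) = 23%, ζ = −ln(0.23)/√(π²+ln²(0.23)) = 0.4237.
Characteristic equation s² + 7.3s + 7.6K_p = 0 gives ζ = 7.3/(2√(7.6K_p)).
Setting ζ = 0.4237: √(7.6K_p) = 7.3/(2·0.4237) = 8.614, so K_p = 74.2/7.6 = 9.76.

K_p = 9.76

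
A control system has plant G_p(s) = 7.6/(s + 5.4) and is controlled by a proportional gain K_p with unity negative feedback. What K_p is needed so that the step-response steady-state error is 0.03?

The loop is type 0, so e_ss(step) = 1/(1 + K_pos) with K_pos = K_p·G_p(0).
G_p(0) = 1.407. Require 1/(1 + K_p·1.407) = 0.03, so 1 + 1.407·K_p = 33.33.
K_p = (33.33 − 1)/1.407 = 23.

K_p = 23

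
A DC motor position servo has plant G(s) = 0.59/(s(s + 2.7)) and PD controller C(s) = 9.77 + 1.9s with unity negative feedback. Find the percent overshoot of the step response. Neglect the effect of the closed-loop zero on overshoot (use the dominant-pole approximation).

Forward path: (9.77 + 1.9s)·0.59/(s(s+2.7)). The closed-loop characteristic equation is s² + (2.7 + 0.59·1.9)s + 0.59·9.77 = 0.
That is s² + 3.821s + 5.764 = 0, so ω_n = 2.401 rad/s and ζ = 3.821/(2·2.401) = 0.7957.
%OS = 100·exp(−πζ/√(1−ζ²)) = 1.61%.

1.61%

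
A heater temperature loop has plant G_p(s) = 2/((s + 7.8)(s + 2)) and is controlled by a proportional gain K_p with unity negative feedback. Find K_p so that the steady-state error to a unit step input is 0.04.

Steady-state error for a unit step on this type-0 loop is 1/(1 + K_p·G_p(0)).
G_p(0) = 0.1282. Require 1/(1 + K_p·0.1282) = 0.04, so 1 + 0.1282·K_p = 25.
K_p = (25 − 1)/0.1282 = 187.

K_p = 187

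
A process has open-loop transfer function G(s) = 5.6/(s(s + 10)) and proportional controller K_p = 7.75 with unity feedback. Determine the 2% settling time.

Closed-loop characteristic equation: s² + 10s + 43.4 = 0, so ω_n = 6.588 rad/s and ζ = 10/(2·6.588) = 0.759.
2% settling time T_s ≈ 4/(ζω_n) = 4/5 = 0.8 s.

T_s ≈ 0.8 s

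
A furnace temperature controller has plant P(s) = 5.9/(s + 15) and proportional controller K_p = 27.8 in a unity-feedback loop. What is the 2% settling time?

T_s ≈ 0.0223 s

Closed-loop transfer function: T(s) = K_p·P(s)/(1 + K_p·P(s)) = 164/(s + 15 + 164) = 164/(s + 179).
Time constant τ = 1/179 = 0.005586 s, so the 2% settling time is about 4τ = 0.0223 s.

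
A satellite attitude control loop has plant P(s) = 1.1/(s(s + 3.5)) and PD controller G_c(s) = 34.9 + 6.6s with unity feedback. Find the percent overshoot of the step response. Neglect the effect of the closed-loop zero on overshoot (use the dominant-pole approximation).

Forward path: (34.9 + 6.6s)·1.1/(s(s+3.5)). The closed-loop characteristic equation is s² + (3.5 + 1.1·6.6)s + 1.1·34.9 = 0.
That is s² + 10.76s + 38.39 = 0, so ω_n = 6.196 rad/s and ζ = 10.76/(2·6.196) = 0.8683.
%OS = 100·exp(−πζ/√(1−ζ²)) = 0.409%.

0.409%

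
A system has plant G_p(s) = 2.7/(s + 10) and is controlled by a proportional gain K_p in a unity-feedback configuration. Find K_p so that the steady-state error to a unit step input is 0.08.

Steady-state error for a unit step on this type-0 loop is 1/(1 + K_p·G_p(0)).
G_p(0) = 0.27. Require 1/(1 + K_p·0.27) = 0.08, so 1 + 0.27·K_p = 12.5.
K_p = (12.5 − 1)/0.27 = 42.6.

K_p = 42.6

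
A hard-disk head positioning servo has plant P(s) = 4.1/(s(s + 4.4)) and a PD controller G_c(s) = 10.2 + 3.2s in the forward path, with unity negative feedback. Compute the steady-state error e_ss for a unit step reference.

0

The open loop G_c(s)P(s) has a pole at the origin (type 1), so the static position error constant is infinite and e_ss = 1/(1+∞) = 0.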